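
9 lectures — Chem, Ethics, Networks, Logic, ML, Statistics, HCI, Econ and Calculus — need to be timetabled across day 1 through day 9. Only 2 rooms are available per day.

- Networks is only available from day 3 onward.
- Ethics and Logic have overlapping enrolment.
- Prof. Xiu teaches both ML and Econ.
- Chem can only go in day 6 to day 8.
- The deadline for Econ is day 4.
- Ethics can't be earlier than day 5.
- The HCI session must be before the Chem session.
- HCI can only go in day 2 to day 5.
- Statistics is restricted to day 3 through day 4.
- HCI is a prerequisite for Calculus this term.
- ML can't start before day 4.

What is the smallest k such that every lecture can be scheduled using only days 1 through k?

The precedence chain requires at least 2 distinct days.
With at most 2 per day and 9 lectures, at least 5 days are needed.
Chem can't be placed before day 6, so the schedule must run through at least day 6.
6 works (last occupied day: day 6): for example Networks in day 3, ML in day 4, Logic in day 1, Chem in day 6, Statistics in day 3, HCI in day 2, Econ in day 1, Calculus in day 4, Ethics in day 5.

6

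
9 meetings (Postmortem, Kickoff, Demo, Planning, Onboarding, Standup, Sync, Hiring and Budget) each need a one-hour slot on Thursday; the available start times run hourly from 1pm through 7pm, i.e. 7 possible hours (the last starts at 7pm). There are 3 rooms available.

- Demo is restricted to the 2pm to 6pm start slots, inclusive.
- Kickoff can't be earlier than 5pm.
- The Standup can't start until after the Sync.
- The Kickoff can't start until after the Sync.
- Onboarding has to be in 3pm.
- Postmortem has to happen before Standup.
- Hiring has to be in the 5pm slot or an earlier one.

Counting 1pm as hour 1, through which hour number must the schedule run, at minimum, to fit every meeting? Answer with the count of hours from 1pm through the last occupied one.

5 hours

The precedence chain requires at least 2 distinct hours.
With at most 3 per hour and 9 meetings, at least 3 hours are needed.
Kickoff can't be placed before 5pm — that is hour 5 counting from 1pm — so the schedule must run through at least 5 hours.
5 works (last occupied hour: 5pm): for example Postmortem in 1pm; Sync in 1pm; Demo in 2pm; Standup in 2pm; Onboarding in 3pm; Planning in 1pm; Hiring in 2pm; Budget in 3pm; Kickoff in 5pm.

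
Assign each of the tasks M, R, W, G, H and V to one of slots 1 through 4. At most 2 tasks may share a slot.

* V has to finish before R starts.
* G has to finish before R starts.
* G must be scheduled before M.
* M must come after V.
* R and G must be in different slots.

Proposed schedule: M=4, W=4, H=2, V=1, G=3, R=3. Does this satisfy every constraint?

At most 2 tasks may share a slot — holds.
V has to finish before R starts — holds.
R and G must be in different slots — violated.
M must come after V — holds.
G must be scheduled before M — holds.
G has to finish before R starts — violated.

No — it violates: R and G must be in different slots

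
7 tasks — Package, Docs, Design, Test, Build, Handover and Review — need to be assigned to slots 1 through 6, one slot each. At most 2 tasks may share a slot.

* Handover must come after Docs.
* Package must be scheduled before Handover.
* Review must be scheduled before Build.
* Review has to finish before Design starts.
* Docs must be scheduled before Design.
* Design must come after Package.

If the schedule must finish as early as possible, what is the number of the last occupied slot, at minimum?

The precedence chain requires at least 2 distinct slots.
With at most 2 per slot and 7 tasks, at least 4 slots are needed.
4 works (last occupied slot: 4): for example Docs=1, Package=1, Test=4, Design=3, Build=3, Handover=2, Review=2.

slot 4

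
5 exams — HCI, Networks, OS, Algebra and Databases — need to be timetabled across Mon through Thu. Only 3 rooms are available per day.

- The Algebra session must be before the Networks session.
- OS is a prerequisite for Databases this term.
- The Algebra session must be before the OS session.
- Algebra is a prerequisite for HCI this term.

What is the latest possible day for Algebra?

Tue

Downstream work caps Algebra at Tue.
Algebra at Tue is achievable: OS=Wed, Algebra=Tue, Databases=Thu, HCI=Wed, Networks=Wed.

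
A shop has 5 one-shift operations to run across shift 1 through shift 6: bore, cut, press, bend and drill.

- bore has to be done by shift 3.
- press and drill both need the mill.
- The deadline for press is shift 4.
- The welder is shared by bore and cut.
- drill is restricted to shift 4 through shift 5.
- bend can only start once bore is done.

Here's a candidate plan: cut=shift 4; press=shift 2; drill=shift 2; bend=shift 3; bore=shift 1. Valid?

Invalid. press and drill both need the mill.

drill is restricted to shift 4 through shift 5 — violated.
The deadline for press is shift 4 — holds.
bore has to be done by shift 3 — holds.
press and drill both need the mill — violated.
bend can only start once bore is done — holds.
The welder is shared by bore and cut — holds.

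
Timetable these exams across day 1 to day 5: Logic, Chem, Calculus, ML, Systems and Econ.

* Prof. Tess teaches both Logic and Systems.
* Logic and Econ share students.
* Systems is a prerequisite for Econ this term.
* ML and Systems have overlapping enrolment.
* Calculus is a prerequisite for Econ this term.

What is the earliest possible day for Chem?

Chem at day 1 is achievable: Econ -> day 2; Chem -> day 1; Systems -> day 1; ML -> day 2; Calculus -> day 1; Logic -> day 3.

day 1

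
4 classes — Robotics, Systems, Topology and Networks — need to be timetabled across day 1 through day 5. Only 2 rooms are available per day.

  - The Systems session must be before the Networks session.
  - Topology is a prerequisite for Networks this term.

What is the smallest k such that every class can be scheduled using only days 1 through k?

2

The precedence chain requires at least 2 distinct days.
With at most 2 per day and 4 classes, at least 2 days are needed.
2 works (last occupied day: day 2): for example Robotics in day 2; Networks in day 2; Topology in day 1; Systems in day 1.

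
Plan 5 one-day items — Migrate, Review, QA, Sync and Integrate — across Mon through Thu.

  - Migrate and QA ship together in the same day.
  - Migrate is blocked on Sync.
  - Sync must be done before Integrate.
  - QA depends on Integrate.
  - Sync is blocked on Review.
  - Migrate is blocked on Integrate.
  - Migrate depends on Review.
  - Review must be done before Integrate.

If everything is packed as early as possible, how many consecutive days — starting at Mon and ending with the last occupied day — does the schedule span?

4 days

The precedence chain requires at least 4 distinct days.
4 works (last occupied day: Thu): for example Sync=Tue, QA=Thu, Migrate=Thu, Integrate=Wed, Review=Mon.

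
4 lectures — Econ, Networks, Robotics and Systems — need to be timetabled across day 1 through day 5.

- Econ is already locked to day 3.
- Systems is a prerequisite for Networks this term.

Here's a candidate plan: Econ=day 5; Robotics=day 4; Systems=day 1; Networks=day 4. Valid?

No. Econ is already locked to day 3 is not satisfied.

Systems is a prerequisite for Networks this term — holds.
Econ is already locked to day 3 — violated.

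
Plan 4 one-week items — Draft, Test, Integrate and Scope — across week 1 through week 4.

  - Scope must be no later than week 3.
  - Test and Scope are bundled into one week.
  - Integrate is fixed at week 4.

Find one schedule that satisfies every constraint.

Scope=week 1; Draft=week 1; Integrate=week 4; Test=week 1

Checking: Test = Scope = week 1; Integrate=week 4 in [week 4,week 4]; Scope=week 1 in [week 1,week 3].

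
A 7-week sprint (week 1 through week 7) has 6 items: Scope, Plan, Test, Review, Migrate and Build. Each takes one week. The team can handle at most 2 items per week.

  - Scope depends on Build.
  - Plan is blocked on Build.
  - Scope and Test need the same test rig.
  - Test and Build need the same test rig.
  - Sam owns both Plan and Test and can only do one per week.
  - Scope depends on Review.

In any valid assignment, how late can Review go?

Downstream work caps Review at week 6.
Review at week 6 is achievable: Migrate in week 1, Review in week 6, Plan in week 2, Scope in week 7, Build in week 1, Test in week 3.

week 6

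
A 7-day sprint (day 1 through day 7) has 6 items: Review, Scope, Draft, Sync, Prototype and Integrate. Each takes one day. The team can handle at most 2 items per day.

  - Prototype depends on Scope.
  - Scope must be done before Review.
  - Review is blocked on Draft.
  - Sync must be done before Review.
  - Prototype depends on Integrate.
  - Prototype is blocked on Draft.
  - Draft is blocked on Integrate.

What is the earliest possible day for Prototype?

Precedence pushes Prototype to at least day 3.
Prototype at day 3 is achievable: Draft -> day 2; Scope -> day 1; Review -> day 3; Prototype -> day 3; Integrate -> day 1; Sync -> day 2.

day 3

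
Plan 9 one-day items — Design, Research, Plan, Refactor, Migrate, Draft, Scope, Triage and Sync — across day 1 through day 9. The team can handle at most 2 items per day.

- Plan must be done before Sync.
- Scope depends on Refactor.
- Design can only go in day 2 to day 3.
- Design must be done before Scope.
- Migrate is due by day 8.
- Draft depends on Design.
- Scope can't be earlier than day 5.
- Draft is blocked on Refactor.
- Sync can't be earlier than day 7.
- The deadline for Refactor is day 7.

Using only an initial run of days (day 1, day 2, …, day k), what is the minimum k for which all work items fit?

The precedence chain requires at least 2 distinct days.
With at most 2 per day and 9 work items, at least 5 days are needed.
Sync can't be placed before day 7, so the schedule must run through at least day 7.
7 works (last occupied day: day 7): for example Draft in day 3; Sync in day 7; Research in day 2; Scope in day 5; Migrate in day 3; Plan in day 1; Triage in day 4; Refactor in day 1; Design in day 2.

7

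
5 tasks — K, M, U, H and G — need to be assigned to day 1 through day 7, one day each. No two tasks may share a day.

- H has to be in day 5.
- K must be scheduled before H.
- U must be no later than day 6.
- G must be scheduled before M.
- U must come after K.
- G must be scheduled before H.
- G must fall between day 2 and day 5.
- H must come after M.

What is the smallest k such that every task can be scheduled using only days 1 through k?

5 days

The precedence chain requires at least 3 distinct days.
With at most 1 per day and 5 tasks, at least 5 days are needed.
H can't be placed before day 5, so the schedule must run through at least day 5.
5 works (last occupied day: day 5): for example U -> day 4; K -> day 1; G -> day 2; H -> day 5; M -> day 3.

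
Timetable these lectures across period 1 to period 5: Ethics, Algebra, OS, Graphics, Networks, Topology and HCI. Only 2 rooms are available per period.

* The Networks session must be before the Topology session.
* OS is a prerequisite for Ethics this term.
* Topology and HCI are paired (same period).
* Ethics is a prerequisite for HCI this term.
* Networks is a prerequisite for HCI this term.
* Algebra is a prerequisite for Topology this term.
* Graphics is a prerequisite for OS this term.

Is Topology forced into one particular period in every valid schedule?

Topology can be period 4 (e.g. Networks -> period 1; HCI -> period 4; Algebra -> period 2; Graphics -> period 1; Topology -> period 4; Ethics -> period 3; OS -> period 2) or period 5 (e.g. OS -> period 2; Topology -> period 5; Networks -> period 1; Algebra -> period 2; HCI -> period 5; Ethics -> period 3; Graphics -> period 1).

No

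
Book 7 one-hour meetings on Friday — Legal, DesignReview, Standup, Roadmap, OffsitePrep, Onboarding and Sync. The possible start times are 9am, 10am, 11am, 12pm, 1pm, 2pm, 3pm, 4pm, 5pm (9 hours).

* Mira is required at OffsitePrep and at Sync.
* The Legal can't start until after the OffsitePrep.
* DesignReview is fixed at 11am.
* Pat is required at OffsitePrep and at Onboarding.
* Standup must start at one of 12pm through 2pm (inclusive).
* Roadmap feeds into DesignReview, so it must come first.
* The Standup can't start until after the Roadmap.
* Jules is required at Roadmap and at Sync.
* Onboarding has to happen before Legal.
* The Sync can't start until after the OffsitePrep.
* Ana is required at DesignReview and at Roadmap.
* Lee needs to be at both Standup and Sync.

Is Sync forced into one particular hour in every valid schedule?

Sync can be 10am (e.g. Roadmap -> 9am; Sync -> 10am; Standup -> 12pm; Legal -> 11am; Onboarding -> 10am; OffsitePrep -> 9am; DesignReview -> 11am) or 11am (e.g. Sync=11am; Standup=12pm; OffsitePrep=9am; DesignReview=11am; Onboarding=10am; Roadmap=9am; Legal=11am).

No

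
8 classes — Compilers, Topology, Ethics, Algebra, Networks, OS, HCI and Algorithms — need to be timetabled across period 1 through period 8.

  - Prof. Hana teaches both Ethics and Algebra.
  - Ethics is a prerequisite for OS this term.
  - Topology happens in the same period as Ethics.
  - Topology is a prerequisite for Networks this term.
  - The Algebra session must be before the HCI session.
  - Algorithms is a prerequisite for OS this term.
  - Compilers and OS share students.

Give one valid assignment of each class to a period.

OS=period 2; Compilers=period 1; Networks=period 2; HCI=period 3; Algorithms=period 1; Algebra=period 2; Ethics=period 1; Topology=period 1

Checking: Topology(period 1) before Networks(period 2); Algebra(period 2) before HCI(period 3); Algorithms(period 1) before OS(period 2); Ethics(period 1) before OS(period 2); Ethics(period 1) != Algebra(period 2); Compilers(period 1) != OS(period 2); Topology = Ethics = period 1.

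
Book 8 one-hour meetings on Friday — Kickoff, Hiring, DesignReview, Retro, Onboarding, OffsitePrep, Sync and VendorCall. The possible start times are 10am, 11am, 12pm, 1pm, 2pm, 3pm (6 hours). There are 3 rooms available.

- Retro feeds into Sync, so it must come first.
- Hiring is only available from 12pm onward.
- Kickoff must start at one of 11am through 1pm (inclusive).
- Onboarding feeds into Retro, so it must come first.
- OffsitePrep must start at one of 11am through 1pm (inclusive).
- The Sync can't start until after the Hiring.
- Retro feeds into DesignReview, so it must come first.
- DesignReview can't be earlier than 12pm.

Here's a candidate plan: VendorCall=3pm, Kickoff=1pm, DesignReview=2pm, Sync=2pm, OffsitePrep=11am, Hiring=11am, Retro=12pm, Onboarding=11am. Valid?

Onboarding feeds into Retro, so it must come first — holds.
Hiring is only available from 12pm onward — violated.
Kickoff must start at one of 11am through 1pm (inclusive) — holds.
There are 3 rooms available — holds.
OffsitePrep must start at one of 11am through 1pm (inclusive) — holds.
Retro feeds into DesignReview, so it must come first — holds.
Retro feeds into Sync, so it must come first — holds.
The Sync can't start until after the Hiring — holds.
DesignReview can't be earlier than 12pm — holds.

No — it violates: Hiring is only available from 12pm onward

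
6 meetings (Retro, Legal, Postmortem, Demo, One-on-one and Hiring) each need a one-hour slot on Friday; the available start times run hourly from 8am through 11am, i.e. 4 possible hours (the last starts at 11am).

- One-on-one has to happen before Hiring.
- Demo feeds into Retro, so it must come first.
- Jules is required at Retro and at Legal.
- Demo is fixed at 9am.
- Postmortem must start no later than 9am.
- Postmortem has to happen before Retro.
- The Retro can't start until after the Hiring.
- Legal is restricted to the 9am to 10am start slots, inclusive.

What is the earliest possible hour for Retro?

Precedence pushes Retro to at least 10am.
Retro at 10am is achievable: Postmortem=8am, Legal=9am, One-on-one=8am, Hiring=9am, Retro=10am, Demo=9am.

10am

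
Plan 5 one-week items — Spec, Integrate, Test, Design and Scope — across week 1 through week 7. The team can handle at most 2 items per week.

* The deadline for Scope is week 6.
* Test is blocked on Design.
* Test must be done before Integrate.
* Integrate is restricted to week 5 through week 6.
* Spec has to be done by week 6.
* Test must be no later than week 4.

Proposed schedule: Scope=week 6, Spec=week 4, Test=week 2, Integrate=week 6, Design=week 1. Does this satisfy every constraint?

Valid

Integrate is restricted to week 5 through week 6 — holds.
Test must be no later than week 4 — holds.
The deadline for Scope is week 6 — holds.
Test is blocked on Design — holds.
The team can handle at most 2 items per week — holds.
Test must be done before Integrate — holds.
Spec has to be done by week 6 — holds.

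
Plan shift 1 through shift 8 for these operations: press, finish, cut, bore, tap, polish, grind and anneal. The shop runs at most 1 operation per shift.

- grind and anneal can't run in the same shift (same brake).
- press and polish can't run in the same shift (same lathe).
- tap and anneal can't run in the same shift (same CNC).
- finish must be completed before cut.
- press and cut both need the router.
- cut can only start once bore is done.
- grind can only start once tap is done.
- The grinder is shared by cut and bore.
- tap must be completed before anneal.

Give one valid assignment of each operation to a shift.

finish=shift 1, anneal=shift 6, bore=shift 2, cut=shift 3, tap=shift 4, polish=shift 8, grind=shift 5, press=shift 7

Checking: tap(shift 4) before anneal(shift 6); tap(shift 4) before grind(shift 5); finish(shift 1) before cut(shift 3); bore(shift 2) before cut(shift 3); tap(shift 4) != anneal(shift 6); cut(shift 3) != bore(shift 2); press(shift 7) != cut(shift 3); press(shift 7) != polish(shift 8); grind(shift 5) != anneal(shift 6); max 1 per shift (cap 1).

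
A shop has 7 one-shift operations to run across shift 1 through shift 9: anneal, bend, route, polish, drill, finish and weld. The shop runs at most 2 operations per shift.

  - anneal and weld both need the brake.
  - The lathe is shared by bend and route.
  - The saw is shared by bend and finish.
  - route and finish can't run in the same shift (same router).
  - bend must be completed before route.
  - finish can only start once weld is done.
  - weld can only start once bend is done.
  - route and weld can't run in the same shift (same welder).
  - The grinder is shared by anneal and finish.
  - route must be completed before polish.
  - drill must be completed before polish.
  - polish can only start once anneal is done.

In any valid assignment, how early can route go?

shift 2

Precedence pushes route to at least shift 2; downstream work caps route at shift 8.
route at shift 2 is achievable: route -> shift 2; bend -> shift 1; polish -> shift 3; drill -> shift 2; finish -> shift 4; weld -> shift 3; anneal -> shift 1.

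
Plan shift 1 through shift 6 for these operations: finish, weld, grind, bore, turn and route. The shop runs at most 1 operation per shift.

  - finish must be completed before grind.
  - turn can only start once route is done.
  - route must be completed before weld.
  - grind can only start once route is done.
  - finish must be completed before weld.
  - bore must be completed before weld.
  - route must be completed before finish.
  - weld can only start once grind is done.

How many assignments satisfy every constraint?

19

Splitting on finish: it can be shift 2 (8), shift 3 (8), shift 4 (3). Listing each branch's schedules as (weld, grind, bore, turn, route) by shift number:
finish=shift 2: (5,3,4,6,1) (5,4,3,6,1) (6,3,4,5,1) (6,3,5,4,1) (6,4,3,5,1) (6,4,5,3,1) (6,5,3,4,1) (6,5,4,3,1) — 8.
finish=shift 3: (5,4,1,6,2) (5,4,2,6,1) (6,4,1,5,2) (6,4,2,5,1) (6,4,5,2,1) (6,5,1,4,2) (6,5,2,4,1) (6,5,4,2,1) — 8.
finish=shift 4: (6,5,1,3,2) (6,5,2,3,1) (6,5,3,2,1) — 3.
Summing: 8 + 8 + 3 = 19.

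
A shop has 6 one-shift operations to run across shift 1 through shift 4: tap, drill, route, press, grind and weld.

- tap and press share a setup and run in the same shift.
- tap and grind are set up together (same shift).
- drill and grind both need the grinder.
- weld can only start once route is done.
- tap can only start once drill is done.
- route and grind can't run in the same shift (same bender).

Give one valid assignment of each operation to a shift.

drill -> shift 1; press -> shift 2; weld -> shift 2; grind -> shift 2; tap -> shift 2; route -> shift 1

Checking: route(shift 1) before weld(shift 2); drill(shift 1) before tap(shift 2); drill(shift 1) != grind(shift 2); route(shift 1) != grind(shift 2); tap = grind = shift 2; tap = press = shift 2.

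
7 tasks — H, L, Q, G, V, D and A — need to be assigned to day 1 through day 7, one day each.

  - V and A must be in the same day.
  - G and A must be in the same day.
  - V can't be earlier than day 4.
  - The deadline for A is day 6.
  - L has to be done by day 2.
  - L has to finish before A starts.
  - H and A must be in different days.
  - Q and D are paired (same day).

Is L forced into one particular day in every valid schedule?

L can be day 1 (e.g. A=day 4; L=day 1; D=day 1; H=day 1; V=day 4; Q=day 1; G=day 4) or day 2 (e.g. Q=day 1; L=day 2; D=day 1; H=day 1; G=day 4; A=day 4; V=day 4).

No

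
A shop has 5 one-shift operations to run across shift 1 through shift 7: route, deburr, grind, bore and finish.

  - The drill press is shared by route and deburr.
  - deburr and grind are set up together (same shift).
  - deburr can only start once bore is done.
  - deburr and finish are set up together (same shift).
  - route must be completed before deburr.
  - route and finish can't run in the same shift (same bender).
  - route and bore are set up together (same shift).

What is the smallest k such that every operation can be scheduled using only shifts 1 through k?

The precedence chain requires at least 2 distinct shifts.
2 works (last occupied shift: shift 2): for example finish=shift 2, route=shift 1, deburr=shift 2, grind=shift 2, bore=shift 1.

2 shifts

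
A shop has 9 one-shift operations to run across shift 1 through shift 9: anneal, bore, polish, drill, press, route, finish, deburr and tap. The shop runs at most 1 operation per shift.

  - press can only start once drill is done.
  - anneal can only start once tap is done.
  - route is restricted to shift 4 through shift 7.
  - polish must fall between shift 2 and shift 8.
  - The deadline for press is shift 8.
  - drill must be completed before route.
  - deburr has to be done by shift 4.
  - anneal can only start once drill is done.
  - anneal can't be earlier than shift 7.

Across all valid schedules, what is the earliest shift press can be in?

Precedence pushes press to at least shift 2; press's own window allows nothing later than shift 8.
press at shift 2 is achievable: drill=shift 1; deburr=shift 3; finish=shift 9; tap=shift 6; route=shift 4; bore=shift 8; polish=shift 5; anneal=shift 7; press=shift 2.

shift 2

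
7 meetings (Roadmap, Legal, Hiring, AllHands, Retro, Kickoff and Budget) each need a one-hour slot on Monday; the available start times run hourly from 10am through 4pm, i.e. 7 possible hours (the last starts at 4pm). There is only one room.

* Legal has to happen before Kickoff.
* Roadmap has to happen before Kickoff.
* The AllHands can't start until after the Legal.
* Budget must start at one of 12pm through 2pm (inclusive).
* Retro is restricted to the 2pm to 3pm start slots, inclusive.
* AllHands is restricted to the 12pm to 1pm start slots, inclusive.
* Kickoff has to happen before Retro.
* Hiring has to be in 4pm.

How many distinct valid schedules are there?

8

Splitting on Roadmap: it can be 10am (4), 11am (4). Listing each branch's schedules as (Legal, Hiring, AllHands, Retro, Kickoff, Budget):
Roadmap=10am: (11am,4pm,12pm,3pm,1pm,2pm) (11am,4pm,12pm,3pm,2pm,1pm) (11am,4pm,1pm,3pm,12pm,2pm) (11am,4pm,1pm,3pm,2pm,12pm) — 4.
Roadmap=11am: (10am,4pm,12pm,3pm,1pm,2pm) (10am,4pm,12pm,3pm,2pm,1pm) (10am,4pm,1pm,3pm,12pm,2pm) (10am,4pm,1pm,3pm,2pm,12pm) — 4.
Summing: 4 + 4 = 8.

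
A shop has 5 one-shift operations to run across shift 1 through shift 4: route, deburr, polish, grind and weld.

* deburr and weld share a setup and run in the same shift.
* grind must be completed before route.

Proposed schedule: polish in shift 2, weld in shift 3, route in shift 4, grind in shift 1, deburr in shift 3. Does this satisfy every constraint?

grind must be completed before route — holds.
deburr and weld share a setup and run in the same shift — holds.

Yes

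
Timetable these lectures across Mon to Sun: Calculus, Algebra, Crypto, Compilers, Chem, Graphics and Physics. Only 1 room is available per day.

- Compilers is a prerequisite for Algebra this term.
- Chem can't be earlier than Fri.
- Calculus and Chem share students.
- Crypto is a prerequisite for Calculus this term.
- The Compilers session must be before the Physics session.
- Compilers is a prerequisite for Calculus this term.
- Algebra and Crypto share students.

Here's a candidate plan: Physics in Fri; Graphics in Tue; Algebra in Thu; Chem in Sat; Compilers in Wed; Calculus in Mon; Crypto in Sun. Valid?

Compilers is a prerequisite for Algebra this term — holds.
Crypto is a prerequisite for Calculus this term — violated.
Chem can't be earlier than Fri — holds.
Compilers is a prerequisite for Calculus this term — violated.
Only 1 room is available per day — holds.
Algebra and Crypto share students — holds.
Calculus and Chem share students — holds.
The Compilers session must be before the Physics session — holds.

No. Crypto is a prerequisite for Calculus this term is not satisfied.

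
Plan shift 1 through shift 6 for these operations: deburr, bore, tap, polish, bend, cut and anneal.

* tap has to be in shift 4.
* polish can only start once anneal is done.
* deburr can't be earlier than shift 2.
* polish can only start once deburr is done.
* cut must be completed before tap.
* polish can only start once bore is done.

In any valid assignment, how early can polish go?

Precedence pushes polish to at least shift 3.
polish at shift 3 is achievable: anneal -> shift 1; polish -> shift 3; tap -> shift 4; cut -> shift 1; bore -> shift 1; bend -> shift 1; deburr -> shift 2.

shift 3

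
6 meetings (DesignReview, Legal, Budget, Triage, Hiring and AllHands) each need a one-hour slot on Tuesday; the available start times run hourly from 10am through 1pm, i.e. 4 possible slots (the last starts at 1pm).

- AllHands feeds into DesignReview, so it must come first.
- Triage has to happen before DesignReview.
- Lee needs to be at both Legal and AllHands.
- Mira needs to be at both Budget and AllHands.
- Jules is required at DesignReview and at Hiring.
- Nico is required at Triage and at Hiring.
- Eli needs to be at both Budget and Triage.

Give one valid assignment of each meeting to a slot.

Legal=11am, AllHands=10am, Triage=10am, Hiring=12pm, Budget=11am, DesignReview=11am

Checking: Triage(10am) before DesignReview(11am); AllHands(10am) before DesignReview(11am); DesignReview(11am) != Hiring(12pm); Budget(11am) != AllHands(10am); Legal(11am) != AllHands(10am); Budget(11am) != Triage(10am); Triage(10am) != Hiring(12pm).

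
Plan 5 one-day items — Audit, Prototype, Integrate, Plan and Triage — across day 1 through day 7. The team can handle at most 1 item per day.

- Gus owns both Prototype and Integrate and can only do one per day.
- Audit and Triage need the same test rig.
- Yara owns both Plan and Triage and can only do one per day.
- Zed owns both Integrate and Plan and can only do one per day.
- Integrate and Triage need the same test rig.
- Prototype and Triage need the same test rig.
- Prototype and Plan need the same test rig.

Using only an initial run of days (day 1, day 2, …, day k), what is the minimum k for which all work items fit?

5 days

With at most 1 per day and 5 work items, at least 5 days are needed.
5 works (last occupied day: day 5): for example Triage=day 5; Audit=day 1; Prototype=day 2; Plan=day 4; Integrate=day 3.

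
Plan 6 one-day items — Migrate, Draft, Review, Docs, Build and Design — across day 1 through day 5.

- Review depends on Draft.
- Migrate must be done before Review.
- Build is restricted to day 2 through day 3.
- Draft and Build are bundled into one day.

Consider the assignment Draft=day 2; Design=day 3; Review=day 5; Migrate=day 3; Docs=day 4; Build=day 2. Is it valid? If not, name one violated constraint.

Review depends on Draft — holds.
Draft and Build are bundled into one day — holds.
Build is restricted to day 2 through day 3 — holds.
Migrate must be done before Review — holds.

Yes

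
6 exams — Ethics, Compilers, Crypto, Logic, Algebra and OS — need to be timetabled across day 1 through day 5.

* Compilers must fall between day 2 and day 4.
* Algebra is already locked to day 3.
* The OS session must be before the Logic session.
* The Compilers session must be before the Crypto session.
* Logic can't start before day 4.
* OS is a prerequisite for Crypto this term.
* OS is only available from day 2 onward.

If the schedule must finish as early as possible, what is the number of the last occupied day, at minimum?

The precedence chain requires at least 2 distinct days.
Logic can't be placed before day 4, so the schedule must run through at least day 4.
4 works (last occupied day: day 4): for example Ethics in day 1; Logic in day 4; Algebra in day 3; OS in day 2; Compilers in day 2; Crypto in day 3.

day 4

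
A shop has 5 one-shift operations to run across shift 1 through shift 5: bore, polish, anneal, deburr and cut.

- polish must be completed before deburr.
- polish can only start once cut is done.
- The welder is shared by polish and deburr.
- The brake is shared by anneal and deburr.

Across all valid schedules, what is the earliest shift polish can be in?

Precedence pushes polish to at least shift 2; downstream work caps polish at shift 4.
polish at shift 2 is achievable: bore -> shift 1; anneal -> shift 1; deburr -> shift 3; cut -> shift 1; polish -> shift 2.

shift 2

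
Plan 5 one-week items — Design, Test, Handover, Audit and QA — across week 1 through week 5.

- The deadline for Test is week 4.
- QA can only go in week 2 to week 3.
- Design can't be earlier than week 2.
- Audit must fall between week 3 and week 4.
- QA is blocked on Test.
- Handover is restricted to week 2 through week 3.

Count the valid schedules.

48

Splitting on Design: it can be week 2 (12), week 3 (12), week 4 (12), week 5 (12). Listing each branch's schedules as (Test, Handover, Audit, QA) by week number:
Design=week 2: (1,2,3,2) (1,2,3,3) (1,2,4,2) (1,2,4,3) (1,3,3,2) (1,3,3,3) (1,3,4,2) (1,3,4,3) (2,2,3,3) (2,2,4,3) (2,3,3,3) (2,3,4,3) — 12.
Design=week 3: (1,2,3,2) (1,2,3,3) (1,2,4,2) (1,2,4,3) (1,3,3,2) (1,3,3,3) (1,3,4,2) (1,3,4,3) (2,2,3,3) (2,2,4,3) (2,3,3,3) (2,3,4,3) — 12.
Design=week 4: (1,2,3,2) (1,2,3,3) (1,2,4,2) (1,2,4,3) (1,3,3,2) (1,3,3,3) (1,3,4,2) (1,3,4,3) (2,2,3,3) (2,2,4,3) (2,3,3,3) (2,3,4,3) — 12.
Design=week 5: (1,2,3,2) (1,2,3,3) (1,2,4,2) (1,2,4,3) (1,3,3,2) (1,3,3,3) (1,3,4,2) (1,3,4,3) (2,2,3,3) (2,2,4,3) (2,3,3,3) (2,3,4,3) — 12.
Summing: 12 + 12 + 12 + 12 = 48.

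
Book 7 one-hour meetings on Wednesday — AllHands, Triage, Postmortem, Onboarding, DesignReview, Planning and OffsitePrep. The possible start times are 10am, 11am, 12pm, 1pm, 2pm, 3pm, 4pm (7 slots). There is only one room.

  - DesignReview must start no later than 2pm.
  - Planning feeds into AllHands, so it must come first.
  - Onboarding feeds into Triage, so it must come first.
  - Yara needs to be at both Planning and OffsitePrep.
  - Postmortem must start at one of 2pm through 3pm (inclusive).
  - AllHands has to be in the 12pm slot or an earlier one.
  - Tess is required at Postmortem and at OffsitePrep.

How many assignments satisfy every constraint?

45

Splitting on AllHands: it can be 11am (15), 12pm (30). Listing each branch's schedules as (Triage, Postmortem, Onboarding, DesignReview, Planning, OffsitePrep):
AllHands=11am: (1pm,3pm,12pm,2pm,10am,4pm) (2pm,3pm,12pm,1pm,10am,4pm) (2pm,3pm,1pm,12pm,10am,4pm) (3pm,2pm,12pm,1pm,10am,4pm) (3pm,2pm,1pm,12pm,10am,4pm) (4pm,2pm,12pm,1pm,10am,3pm) (4pm,2pm,1pm,12pm,10am,3pm) (4pm,2pm,3pm,12pm,10am,1pm) (4pm,2pm,3pm,1pm,10am,12pm) (4pm,3pm,12pm,1pm,10am,2pm) (4pm,3pm,12pm,2pm,10am,1pm) (4pm,3pm,1pm,12pm,10am,2pm) (4pm,3pm,1pm,2pm,10am,12pm) (4pm,3pm,2pm,12pm,10am,1pm) (4pm,3pm,2pm,1pm,10am,12pm) — 15.
AllHands=12pm: (1pm,3pm,10am,2pm,11am,4pm) (1pm,3pm,11am,2pm,10am,4pm) (2pm,3pm,10am,1pm,11am,4pm) (2pm,3pm,11am,1pm,10am,4pm) (2pm,3pm,1pm,10am,11am,4pm) (2pm,3pm,1pm,11am,10am,4pm) (3pm,2pm,10am,1pm,11am,4pm) (3pm,2pm,11am,1pm,10am,4pm) (3pm,2pm,1pm,10am,11am,4pm) (3pm,2pm,1pm,11am,10am,4pm) (4pm,2pm,10am,1pm,11am,3pm) (4pm,2pm,11am,1pm,10am,3pm) (4pm,2pm,1pm,10am,11am,3pm) (4pm,2pm,1pm,11am,10am,3pm) (4pm,2pm,3pm,10am,11am,1pm) (4pm,2pm,3pm,11am,10am,1pm) (4pm,2pm,3pm,1pm,10am,11am) (4pm,2pm,3pm,1pm,11am,10am) (4pm,3pm,10am,1pm,11am,2pm) (4pm,3pm,10am,2pm,11am,1pm) (4pm,3pm,11am,1pm,10am,2pm) (4pm,3pm,11am,2pm,10am,1pm) (4pm,3pm,1pm,10am,11am,2pm) (4pm,3pm,1pm,11am,10am,2pm) (4pm,3pm,1pm,2pm,10am,11am) (4pm,3pm,1pm,2pm,11am,10am) (4pm,3pm,2pm,10am,11am,1pm) (4pm,3pm,2pm,11am,10am,1pm) (4pm,3pm,2pm,1pm,10am,11am) (4pm,3pm,2pm,1pm,11am,10am) — 30.
Summing: 15 + 30 = 45.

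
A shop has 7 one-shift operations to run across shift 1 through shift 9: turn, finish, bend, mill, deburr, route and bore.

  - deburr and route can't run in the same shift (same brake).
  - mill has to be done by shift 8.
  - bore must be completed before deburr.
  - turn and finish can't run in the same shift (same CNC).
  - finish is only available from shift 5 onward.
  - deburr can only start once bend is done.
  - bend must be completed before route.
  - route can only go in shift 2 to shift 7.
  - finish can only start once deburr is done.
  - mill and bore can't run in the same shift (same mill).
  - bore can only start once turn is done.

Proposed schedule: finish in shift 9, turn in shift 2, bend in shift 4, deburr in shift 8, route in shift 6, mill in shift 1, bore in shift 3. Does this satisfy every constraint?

Yes, all constraints hold

finish can only start once deburr is done — holds.
finish is only available from shift 5 onward — holds.
deburr and route can't run in the same shift (same brake) — holds.
mill has to be done by shift 8 — holds.
mill and bore can't run in the same shift (same mill) — holds.
bore must be completed before deburr — holds.
deburr can only start once bend is done — holds.
turn and finish can't run in the same shift (same CNC) — holds.
route can only go in shift 2 to shift 7 — holds.
bend must be completed before route — holds.
bore can only start once turn is done — holds.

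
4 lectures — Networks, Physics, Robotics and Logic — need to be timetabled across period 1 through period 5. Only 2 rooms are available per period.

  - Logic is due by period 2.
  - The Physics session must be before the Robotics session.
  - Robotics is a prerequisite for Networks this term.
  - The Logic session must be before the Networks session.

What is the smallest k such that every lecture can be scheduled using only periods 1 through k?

3 periods

The precedence chain requires at least 3 distinct periods.
With at most 2 per period and 4 lectures, at least 2 periods are needed.
3 works (last occupied period: period 3): for example Physics in period 1; Logic in period 1; Robotics in period 2; Networks in period 3.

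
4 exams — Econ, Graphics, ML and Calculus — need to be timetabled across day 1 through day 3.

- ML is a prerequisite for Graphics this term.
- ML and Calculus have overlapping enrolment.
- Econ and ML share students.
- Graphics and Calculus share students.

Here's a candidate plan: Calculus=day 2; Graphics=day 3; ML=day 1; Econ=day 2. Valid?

ML and Calculus have overlapping enrolment — holds.
Econ and ML share students — holds.
ML is a prerequisite for Graphics this term — holds.
Graphics and Calculus share students — holds.

Valid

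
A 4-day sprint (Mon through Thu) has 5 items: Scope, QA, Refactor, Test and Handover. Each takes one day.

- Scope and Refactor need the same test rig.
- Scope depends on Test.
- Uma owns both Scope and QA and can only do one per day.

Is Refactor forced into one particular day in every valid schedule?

No

Refactor can be Mon (e.g. Test=Mon, Handover=Mon, QA=Mon, Scope=Tue, Refactor=Mon) or Tue (e.g. Test=Mon, QA=Mon, Scope=Wed, Handover=Mon, Refactor=Tue).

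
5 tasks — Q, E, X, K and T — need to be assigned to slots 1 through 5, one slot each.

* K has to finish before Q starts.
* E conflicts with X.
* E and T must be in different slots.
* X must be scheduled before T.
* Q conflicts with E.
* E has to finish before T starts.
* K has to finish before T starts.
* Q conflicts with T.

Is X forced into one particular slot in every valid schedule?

No

X can be 1 (e.g. Q in 4; E in 2; K in 1; X in 1; T in 3) or 2 (e.g. K=1; T=3; Q=2; E=1; X=2).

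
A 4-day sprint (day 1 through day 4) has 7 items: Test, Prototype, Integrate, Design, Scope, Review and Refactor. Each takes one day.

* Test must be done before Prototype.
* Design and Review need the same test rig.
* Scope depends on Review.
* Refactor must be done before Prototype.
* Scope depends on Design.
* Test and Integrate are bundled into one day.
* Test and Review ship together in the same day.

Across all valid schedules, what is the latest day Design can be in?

day 3

Downstream work caps Design at day 3.
Design at day 3 is achievable: Integrate in day 1; Refactor in day 1; Prototype in day 2; Test in day 1; Design in day 3; Scope in day 4; Review in day 1.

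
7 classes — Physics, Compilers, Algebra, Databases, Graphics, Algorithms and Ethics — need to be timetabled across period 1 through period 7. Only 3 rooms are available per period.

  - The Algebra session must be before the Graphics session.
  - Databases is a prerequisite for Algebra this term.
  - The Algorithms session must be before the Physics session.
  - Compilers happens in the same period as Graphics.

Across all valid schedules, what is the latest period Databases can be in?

period 5

Downstream work caps Databases at period 5.
Databases at period 5 is achievable: Algebra=period 6; Ethics=period 1; Databases=period 5; Algorithms=period 1; Physics=period 2; Graphics=period 7; Compilers=period 7.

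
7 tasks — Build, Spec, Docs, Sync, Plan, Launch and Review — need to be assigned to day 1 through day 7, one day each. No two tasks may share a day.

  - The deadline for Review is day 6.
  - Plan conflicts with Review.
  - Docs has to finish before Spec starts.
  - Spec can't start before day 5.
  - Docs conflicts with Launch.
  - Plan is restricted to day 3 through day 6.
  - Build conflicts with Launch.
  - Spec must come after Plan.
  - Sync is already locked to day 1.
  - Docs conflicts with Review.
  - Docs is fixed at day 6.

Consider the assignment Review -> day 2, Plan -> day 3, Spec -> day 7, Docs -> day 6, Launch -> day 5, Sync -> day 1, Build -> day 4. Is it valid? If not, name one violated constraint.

Valid

Plan conflicts with Review — holds.
Sync is already locked to day 1 — holds.
Plan is restricted to day 3 through day 6 — holds.
Docs conflicts with Launch — holds.
Docs has to finish before Spec starts — holds.
Spec can't start before day 5 — holds.
No two tasks may share a day — holds.
Docs is fixed at day 6 — holds.
Build conflicts with Launch — holds.
Spec must come after Plan — holds.
The deadline for Review is day 6 — holds.
Docs conflicts with Review — holds.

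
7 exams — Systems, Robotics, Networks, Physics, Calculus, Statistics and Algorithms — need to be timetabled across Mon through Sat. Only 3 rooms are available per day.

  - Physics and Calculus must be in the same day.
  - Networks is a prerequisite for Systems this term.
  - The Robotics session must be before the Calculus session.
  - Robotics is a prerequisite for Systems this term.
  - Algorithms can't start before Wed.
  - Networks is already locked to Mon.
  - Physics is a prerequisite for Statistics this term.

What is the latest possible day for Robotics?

Thu

Downstream work caps Robotics at Thu.
Robotics at Thu is achievable: Physics in Fri; Systems in Fri; Statistics in Sat; Robotics in Thu; Networks in Mon; Calculus in Fri; Algorithms in Wed.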